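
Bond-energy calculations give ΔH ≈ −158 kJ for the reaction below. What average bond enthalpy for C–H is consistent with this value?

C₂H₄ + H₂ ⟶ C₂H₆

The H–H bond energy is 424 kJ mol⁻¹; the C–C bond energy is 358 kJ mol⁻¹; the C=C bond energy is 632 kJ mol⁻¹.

D(C–H) ≈ 428 kJ/mol

Let D be the C–H bond energy.
Σ(broken) = 4×D + 1×632 + 1×424 = 1056 + 4D
Σ(formed) = 1×358 + 6×D = 358 + 6D
ΔH = Σ(broken) − Σ(formed) = (1056 + 4D) − (358 + 6D) = +698 − 2D
Setting this equal to −158 kJ gives 2D = 856, so D = 428 kJ/mol.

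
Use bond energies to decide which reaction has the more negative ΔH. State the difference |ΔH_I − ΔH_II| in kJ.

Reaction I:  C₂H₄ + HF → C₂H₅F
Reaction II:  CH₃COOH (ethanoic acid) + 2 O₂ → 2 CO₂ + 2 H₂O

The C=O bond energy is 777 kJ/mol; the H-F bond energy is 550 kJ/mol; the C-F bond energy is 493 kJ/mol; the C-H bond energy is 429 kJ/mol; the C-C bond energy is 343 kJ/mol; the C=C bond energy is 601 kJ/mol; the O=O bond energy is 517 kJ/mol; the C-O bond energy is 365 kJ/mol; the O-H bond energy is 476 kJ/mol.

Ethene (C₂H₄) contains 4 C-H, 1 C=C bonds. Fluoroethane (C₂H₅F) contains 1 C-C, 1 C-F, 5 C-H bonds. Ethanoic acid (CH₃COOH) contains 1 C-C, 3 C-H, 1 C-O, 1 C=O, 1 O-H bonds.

Reaction I:
  Bonds broken (reactants):
    C-H: 4 × 429 = 1716
    C=C: 1 × 601 = 601
    H-F: 1 × 550 = 550
    Σ(broken) = 2867 kJ
  Bonds formed (products):
    C-C: 1 × 343 = 343
    C-F: 1 × 493 = 493
    C-H: 5 × 429 = 2145
    Σ(formed) = 2981 kJ
  ΔH_I = 2867 − 2981 = −114 kJ
Reaction II:
  Bonds broken (reactants):
    C-C: 1 × 343 = 343
    C-H: 3 × 429 = 1287
    C-O: 1 × 365 = 365
    C=O: 1 × 777 = 777
    O-H: 1 × 476 = 476
    O=O: 2 × 517 = 1034
    Σ(broken) = 4282 kJ
  Bonds formed (products):
    C=O: 4 × 777 = 3108
    O-H: 4 × 476 = 1904
    Σ(formed) = 5012 kJ
  ΔH_II = 4282 − 5012 = −730 kJ
ΔH_I − ΔH_II = +616 kJ, so reaction II has the more negative ΔH; |ΔH_I − ΔH_II| = 616 kJ.

Reaction II, by 616 kJ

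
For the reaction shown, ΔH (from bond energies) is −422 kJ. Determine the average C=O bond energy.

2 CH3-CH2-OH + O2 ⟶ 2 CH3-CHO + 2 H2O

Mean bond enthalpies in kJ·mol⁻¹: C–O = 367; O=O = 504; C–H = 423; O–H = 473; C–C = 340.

Let D be the C=O bond energy.
Σ(broken) = 2×340 + 10×423 + 2×367 + 2×473 + 1×504 = 7094
Σ(formed) = 2×340 + 8×423 + 2×D + 4×473 = 5956 + 2D
ΔH = Σ(broken) − Σ(formed) = (7094) − (5956 + 2D) = +1138 − 2D
Setting this equal to −422 kJ gives 2D = 1560, so D = 780 kJ/mol.

D(C=O) ≈ 780 kJ/mol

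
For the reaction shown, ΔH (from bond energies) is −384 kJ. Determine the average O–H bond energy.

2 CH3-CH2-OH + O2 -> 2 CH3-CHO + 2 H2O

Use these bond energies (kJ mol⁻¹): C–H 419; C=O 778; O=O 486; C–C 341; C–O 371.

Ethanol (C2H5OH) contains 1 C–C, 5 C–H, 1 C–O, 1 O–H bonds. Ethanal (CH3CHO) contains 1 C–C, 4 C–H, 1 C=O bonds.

D(O–H) ≈ 447 kJ/mol

Let D be the O–H bond energy.
Σ(broken) = 2×341 + 10×419 + 2×371 + 2×D + 1×486 = 6100 + 2D
Σ(formed) = 2×341 + 8×419 + 2×778 + 4×D = 5590 + 4D
ΔH = Σ(broken) − Σ(formed) = (6100 + 2D) − (5590 + 4D) = +510 − 2D
Setting this equal to −384 kJ gives 2D = 894, so D = 447 kJ/mol.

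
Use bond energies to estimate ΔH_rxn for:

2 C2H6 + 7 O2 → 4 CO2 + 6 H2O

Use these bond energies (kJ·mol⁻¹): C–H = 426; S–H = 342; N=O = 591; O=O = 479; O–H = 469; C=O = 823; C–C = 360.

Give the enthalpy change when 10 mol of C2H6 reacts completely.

Bonds broken (reactants):
  C–C: 2 × 360 = 720
  C–H: 12 × 426 = 5112
  O=O: 7 × 479 = 3353
  Σ(broken) = 9185 kJ
Bonds formed (products):
  C=O: 8 × 823 = 6584
  O–H: 12 × 469 = 5628
  Σ(formed) = 12212 kJ
ΔH = Σ(broken) − Σ(formed) = 9185 − 12212 = −3027 kJ
For 5× the reaction as written: 5 × (−3027) = −15135 kJ

ΔH = −15135 kJ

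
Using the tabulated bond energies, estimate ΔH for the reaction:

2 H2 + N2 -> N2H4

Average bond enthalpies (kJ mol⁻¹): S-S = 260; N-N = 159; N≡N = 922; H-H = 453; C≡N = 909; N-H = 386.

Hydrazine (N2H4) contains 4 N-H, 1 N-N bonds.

ΔH ≈ +125 kJ

Bonds broken (reactants):
  H-H: 2 × 453 = 906
  N≡N: 1 × 922 = 922
  Σ(broken) = 1828 kJ
Bonds formed (products):
  N-H: 4 × 386 = 1544
  N-N: 1 × 159 = 159
  Σ(formed) = 1703 kJ
ΔH = Σ(broken) − Σ(formed) = 1828 − 1703 = +125 kJ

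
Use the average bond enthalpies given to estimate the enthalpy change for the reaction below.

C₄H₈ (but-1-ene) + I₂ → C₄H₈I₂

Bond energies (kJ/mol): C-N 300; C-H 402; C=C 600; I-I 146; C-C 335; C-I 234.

Bonds broken (reactants):
  C-C: 2 × 335 = 670
  C-H: 8 × 402 = 3216
  C=C: 1 × 600 = 600
  I-I: 1 × 146 = 146
  Σ(broken) = 4632 kJ
Bonds formed (products):
  C-C: 3 × 335 = 1005
  C-H: 8 × 402 = 3216
  C-I: 2 × 234 = 468
  Σ(formed) = 4689 kJ
ΔH = Σ(broken) − Σ(formed) = 4632 − 4689 = −57 kJ

ΔH ≈ −57 kJ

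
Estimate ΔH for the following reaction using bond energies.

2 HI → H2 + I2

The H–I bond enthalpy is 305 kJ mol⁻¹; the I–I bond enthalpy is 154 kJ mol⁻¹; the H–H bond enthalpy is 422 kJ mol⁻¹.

Bonds broken (reactants):
  H–I: 2 × 305 = 610
  Σ(broken) = 610 kJ
Bonds formed (products):
  H–H: 1 × 422 = 422
  I–I: 1 × 154 = 154
  Σ(formed) = 576 kJ
ΔH = Σ(broken) − Σ(formed) = 610 − 576 = +34 kJ

ΔH ≈ +34 kJ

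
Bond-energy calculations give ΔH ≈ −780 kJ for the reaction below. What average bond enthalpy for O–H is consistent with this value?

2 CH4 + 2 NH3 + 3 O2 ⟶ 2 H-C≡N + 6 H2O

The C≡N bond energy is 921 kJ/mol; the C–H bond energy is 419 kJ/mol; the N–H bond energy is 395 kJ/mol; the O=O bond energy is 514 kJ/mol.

Let D be the O–H bond energy.
Σ(broken) = 8×419 + 6×395 + 3×514 = 7264
Σ(formed) = 2×921 + 2×419 + 12×D = 2680 + 12D
ΔH = Σ(broken) − Σ(formed) = (7264) − (2680 + 12D) = +4584 − 12D
Setting this equal to −780 kJ gives 12D = 5364, so D = 447 kJ/mol.

D(O–H) ≈ 447 kJ/mol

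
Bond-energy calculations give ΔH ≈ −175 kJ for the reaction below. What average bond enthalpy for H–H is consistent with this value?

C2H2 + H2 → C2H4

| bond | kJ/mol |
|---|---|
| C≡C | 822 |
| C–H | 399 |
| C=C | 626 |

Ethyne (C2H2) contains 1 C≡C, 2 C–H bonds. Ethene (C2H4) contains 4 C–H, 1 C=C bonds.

D(H–H) ≈ 427 kJ/mol

Let D be the H–H bond energy.
Σ(broken) = 1×822 + 2×399 + 1×D = 1620 + D
Σ(formed) = 4×399 + 1×626 = 2222
ΔH = Σ(broken) − Σ(formed) = (1620 + D) − (2222) = −602 + D
Setting this equal to −175 kJ gives D = 427 kJ/mol.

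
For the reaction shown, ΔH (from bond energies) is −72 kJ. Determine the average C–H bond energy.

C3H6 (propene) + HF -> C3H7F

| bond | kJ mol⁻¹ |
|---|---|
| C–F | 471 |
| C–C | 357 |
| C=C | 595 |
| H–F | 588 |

Let D be the C–H bond energy.
Σ(broken) = 1×357 + 6×D + 1×595 + 1×588 = 1540 + 6D
Σ(formed) = 2×357 + 1×471 + 7×D = 1185 + 7D
ΔH = Σ(broken) − Σ(formed) = (1540 + 6D) − (1185 + 7D) = +355 − D
Setting this equal to −72 kJ gives D = 427 kJ/mol.

D(C–H) ≈ 427 kJ/mol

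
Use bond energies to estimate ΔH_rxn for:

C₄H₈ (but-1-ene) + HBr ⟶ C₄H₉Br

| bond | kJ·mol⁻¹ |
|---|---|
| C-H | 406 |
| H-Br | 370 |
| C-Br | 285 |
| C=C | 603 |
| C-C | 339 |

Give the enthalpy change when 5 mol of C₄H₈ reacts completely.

Bonds broken (reactants):
  C-C: 2 × 339 = 678
  C-H: 8 × 406 = 3248
  C=C: 1 × 603 = 603
  H-Br: 1 × 370 = 370
  Σ(broken) = 4899 kJ
Bonds formed (products):
  C-Br: 1 × 285 = 285
  C-C: 3 × 339 = 1017
  C-H: 9 × 406 = 3654
  Σ(formed) = 4956 kJ
ΔH = Σ(broken) − Σ(formed) = 4899 − 4956 = −57 kJ
For 5× the reaction as written: 5 × (−57) = −285 kJ

ΔH = −285 kJ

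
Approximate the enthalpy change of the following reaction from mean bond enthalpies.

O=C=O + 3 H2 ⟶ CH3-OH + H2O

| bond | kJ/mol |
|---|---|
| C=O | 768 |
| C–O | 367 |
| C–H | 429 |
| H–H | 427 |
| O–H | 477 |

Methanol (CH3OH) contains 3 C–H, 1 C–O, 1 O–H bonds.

ΔH ≈ −268 kJ

Bonds broken (reactants):
  C=O: 2 × 768 = 1536
  H–H: 3 × 427 = 1281
  Σ(broken) = 2817 kJ
Bonds formed (products):
  C–H: 3 × 429 = 1287
  C–O: 1 × 367 = 367
  O–H: 3 × 477 = 1431
  Σ(formed) = 3085 kJ
ΔH = Σ(broken) − Σ(formed) = 2817 − 3085 = −268 kJ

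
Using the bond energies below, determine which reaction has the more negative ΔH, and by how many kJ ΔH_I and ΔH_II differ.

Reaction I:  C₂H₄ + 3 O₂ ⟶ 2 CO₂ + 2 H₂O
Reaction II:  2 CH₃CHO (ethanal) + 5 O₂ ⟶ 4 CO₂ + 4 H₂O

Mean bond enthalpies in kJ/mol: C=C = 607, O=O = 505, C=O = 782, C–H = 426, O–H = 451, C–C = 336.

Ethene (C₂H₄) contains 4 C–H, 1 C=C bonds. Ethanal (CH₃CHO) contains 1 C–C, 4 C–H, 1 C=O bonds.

Reaction I:
  Bonds broken (reactants):
    C–H: 4 × 426 = 1704
    C=C: 1 × 607 = 607
    O=O: 3 × 505 = 1515
    Σ(broken) = 3826 kJ
  Bonds formed (products):
    C=O: 4 × 782 = 3128
    O–H: 4 × 451 = 1804
    Σ(formed) = 4932 kJ
  ΔH_I = 3826 − 4932 = −1106 kJ
Reaction II:
  Bonds broken (reactants):
    C–C: 2 × 336 = 672
    C–H: 8 × 426 = 3408
    C=O: 2 × 782 = 1564
    O=O: 5 × 505 = 2525
    Σ(broken) = 8169 kJ
  Bonds formed (products):
    C=O: 8 × 782 = 6256
    O–H: 8 × 451 = 3608
    Σ(formed) = 9864 kJ
  ΔH_II = 8169 − 9864 = −1695 kJ
ΔH_I − ΔH_II = +589 kJ, so reaction II has the more negative ΔH; |ΔH_I − ΔH_II| = 589 kJ.

Reaction II, by 589 kJ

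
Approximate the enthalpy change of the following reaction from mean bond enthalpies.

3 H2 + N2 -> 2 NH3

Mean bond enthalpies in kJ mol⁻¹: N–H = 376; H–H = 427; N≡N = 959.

ΔH ≈ −16 kJ

Bonds broken (reactants):
  H–H: 3 × 427 = 1281
  N≡N: 1 × 959 = 959
  Σ(broken) = 2240 kJ
Bonds formed (products):
  N–H: 6 × 376 = 2256
  Σ(formed) = 2256 kJ
ΔH = Σ(broken) − Σ(formed) = 2240 − 2256 = −16 kJ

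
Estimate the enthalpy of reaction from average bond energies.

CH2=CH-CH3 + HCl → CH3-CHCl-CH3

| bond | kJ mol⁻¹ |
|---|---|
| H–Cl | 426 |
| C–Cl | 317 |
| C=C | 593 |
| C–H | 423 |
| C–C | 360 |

ΔH ≈ −81 kJ

Bonds broken (reactants):
  C–C: 1 × 360 = 360
  C–H: 6 × 423 = 2538
  C=C: 1 × 593 = 593
  H–Cl: 1 × 426 = 426
  Σ(broken) = 3917 kJ
Bonds formed (products):
  C–C: 2 × 360 = 720
  C–Cl: 1 × 317 = 317
  C–H: 7 × 423 = 2961
  Σ(formed) = 3998 kJ
ΔH = Σ(broken) − Σ(formed) = 3917 − 3998 = −81 kJ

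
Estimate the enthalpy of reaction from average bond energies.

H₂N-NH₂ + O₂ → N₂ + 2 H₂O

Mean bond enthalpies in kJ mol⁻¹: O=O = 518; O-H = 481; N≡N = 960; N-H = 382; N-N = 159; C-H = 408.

Bonds broken (reactants):
  N-H: 4 × 382 = 1528
  N-N: 1 × 159 = 159
  O=O: 1 × 518 = 518
  Σ(broken) = 2205 kJ
Bonds formed (products):
  N≡N: 1 × 960 = 960
  O-H: 4 × 481 = 1924
  Σ(formed) = 2884 kJ
ΔH = Σ(broken) − Σ(formed) = 2205 − 2884 = −679 kJ

ΔH ≈ −679 kJ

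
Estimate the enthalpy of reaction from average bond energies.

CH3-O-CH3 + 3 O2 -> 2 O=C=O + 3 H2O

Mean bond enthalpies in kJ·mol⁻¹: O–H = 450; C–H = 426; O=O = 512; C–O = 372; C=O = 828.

Bonds broken (reactants):
  C–H: 6 × 426 = 2556
  C–O: 2 × 372 = 744
  O=O: 3 × 512 = 1536
  Σ(broken) = 4836 kJ
Bonds formed (products):
  C=O: 4 × 828 = 3312
  O–H: 6 × 450 = 2700
  Σ(formed) = 6012 kJ
ΔH = Σ(broken) − Σ(formed) = 4836 − 6012 = −1176 kJ

ΔH ≈ −1176 kJ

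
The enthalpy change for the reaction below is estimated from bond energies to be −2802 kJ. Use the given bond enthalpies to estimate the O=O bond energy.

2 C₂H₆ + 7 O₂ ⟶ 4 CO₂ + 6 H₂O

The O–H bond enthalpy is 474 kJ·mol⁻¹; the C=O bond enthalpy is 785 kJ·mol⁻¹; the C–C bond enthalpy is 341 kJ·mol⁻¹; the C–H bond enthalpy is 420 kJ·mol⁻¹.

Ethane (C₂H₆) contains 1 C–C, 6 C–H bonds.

D(O=O) ≈ 492 kJ/mol

Let D be the O=O bond energy.
Σ(broken) = 2×341 + 12×420 + 7×D = 5722 + 7D
Σ(formed) = 8×785 + 12×474 = 11968
ΔH = Σ(broken) − Σ(formed) = (5722 + 7D) − (11968) = −6246 + 7D
Setting this equal to −2802 kJ gives 7D = 3444, so D = 492 kJ/mol.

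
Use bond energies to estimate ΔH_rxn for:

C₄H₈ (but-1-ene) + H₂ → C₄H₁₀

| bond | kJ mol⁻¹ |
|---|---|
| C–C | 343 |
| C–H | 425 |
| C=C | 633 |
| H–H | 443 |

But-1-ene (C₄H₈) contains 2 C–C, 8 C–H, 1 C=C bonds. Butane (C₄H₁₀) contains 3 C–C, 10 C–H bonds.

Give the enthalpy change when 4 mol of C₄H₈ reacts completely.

ΔH = −468 kJ

Bonds broken (reactants):
  C–C: 2 × 343 = 686
  C–H: 8 × 425 = 3400
  C=C: 1 × 633 = 633
  H–H: 1 × 443 = 443
  Σ(broken) = 5162 kJ
Bonds formed (products):
  C–C: 3 × 343 = 1029
  C–H: 10 × 425 = 4250
  Σ(formed) = 5279 kJ
ΔH = Σ(broken) − Σ(formed) = 5162 − 5279 = −117 kJ
For 4× the reaction as written: 4 × (−117) = −468 kJ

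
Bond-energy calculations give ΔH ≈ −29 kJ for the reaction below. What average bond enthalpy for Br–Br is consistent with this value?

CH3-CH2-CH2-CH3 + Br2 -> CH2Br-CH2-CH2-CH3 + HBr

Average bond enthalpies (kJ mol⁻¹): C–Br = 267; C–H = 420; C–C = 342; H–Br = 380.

Let D be the Br–Br bond energy.
Σ(broken) = 1×D + 3×342 + 10×420 = 5226 + D
Σ(formed) = 1×267 + 3×342 + 9×420 + 1×380 = 5453
ΔH = Σ(broken) − Σ(formed) = (5226 + D) − (5453) = −227 + D
Setting this equal to −29 kJ gives D = 198 kJ/mol.

D(Br–Br) ≈ 198 kJ/mol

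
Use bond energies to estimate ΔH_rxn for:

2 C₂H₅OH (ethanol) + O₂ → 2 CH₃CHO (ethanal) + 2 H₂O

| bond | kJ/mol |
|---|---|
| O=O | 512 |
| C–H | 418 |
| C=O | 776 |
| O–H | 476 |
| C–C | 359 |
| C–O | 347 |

Bonds broken (reactants):
  C–C: 2 × 359 = 718
  C–H: 10 × 418 = 4180
  C–O: 2 × 347 = 694
  O–H: 2 × 476 = 952
  O=O: 1 × 512 = 512
  Σ(broken) = 7056 kJ
Bonds formed (products):
  C–C: 2 × 359 = 718
  C–H: 8 × 418 = 3344
  C=O: 2 × 776 = 1552
  O–H: 4 × 476 = 1904
  Σ(formed) = 7518 kJ
ΔH = Σ(broken) − Σ(formed) = 7056 − 7518 = −462 kJ

ΔH ≈ −462 kJ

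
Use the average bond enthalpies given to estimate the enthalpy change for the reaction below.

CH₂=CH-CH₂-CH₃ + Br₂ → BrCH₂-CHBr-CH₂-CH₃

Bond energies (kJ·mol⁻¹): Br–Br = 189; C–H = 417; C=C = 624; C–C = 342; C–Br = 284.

ΔH ≈ −97 kJ

Bonds broken (reactants):
  Br–Br: 1 × 189 = 189
  C–C: 2 × 342 = 684
  C–H: 8 × 417 = 3336
  C=C: 1 × 624 = 624
  Σ(broken) = 4833 kJ
Bonds formed (products):
  C–Br: 2 × 284 = 568
  C–C: 3 × 342 = 1026
  C–H: 8 × 417 = 3336
  Σ(formed) = 4930 kJ
ΔH = Σ(broken) − Σ(formed) = 4833 − 4930 = −97 kJ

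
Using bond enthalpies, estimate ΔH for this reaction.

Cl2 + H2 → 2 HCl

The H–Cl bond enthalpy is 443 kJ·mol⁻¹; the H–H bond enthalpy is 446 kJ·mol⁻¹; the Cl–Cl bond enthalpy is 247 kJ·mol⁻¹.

Bonds broken (reactants):
  Cl–Cl: 1 × 247 = 247
  H–H: 1 × 446 = 446
  Σ(broken) = 693 kJ
Bonds formed (products):
  H–Cl: 2 × 443 = 886
  Σ(formed) = 886 kJ
ΔH = Σ(broken) − Σ(formed) = 693 − 886 = −193 kJ

ΔH ≈ −193 kJ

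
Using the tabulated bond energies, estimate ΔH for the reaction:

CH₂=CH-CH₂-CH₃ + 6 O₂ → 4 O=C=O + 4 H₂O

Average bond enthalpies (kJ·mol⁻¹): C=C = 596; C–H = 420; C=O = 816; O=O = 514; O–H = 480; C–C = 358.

ΔH ≈ −2612 kJ

Bonds broken (reactants):
  C–C: 2 × 358 = 716
  C–H: 8 × 420 = 3360
  C=C: 1 × 596 = 596
  O=O: 6 × 514 = 3084
  Σ(broken) = 7756 kJ
Bonds formed (products):
  C=O: 8 × 816 = 6528
  O–H: 8 × 480 = 3840
  Σ(formed) = 10368 kJ
ΔH = Σ(broken) − Σ(formed) = 7756 − 10368 = −2612 kJ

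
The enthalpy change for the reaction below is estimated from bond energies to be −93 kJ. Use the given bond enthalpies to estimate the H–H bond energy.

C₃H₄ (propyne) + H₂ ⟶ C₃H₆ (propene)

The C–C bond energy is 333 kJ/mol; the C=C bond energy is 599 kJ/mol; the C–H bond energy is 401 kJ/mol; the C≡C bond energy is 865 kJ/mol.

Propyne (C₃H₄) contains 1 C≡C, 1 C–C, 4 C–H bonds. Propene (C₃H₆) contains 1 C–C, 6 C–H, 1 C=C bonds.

Let D be the H–H bond energy.
Σ(broken) = 1×865 + 1×333 + 4×401 + 1×D = 2802 + D
Σ(formed) = 1×333 + 6×401 + 1×599 = 3338
ΔH = Σ(broken) − Σ(formed) = (2802 + D) − (3338) = −536 + D
Setting this equal to −93 kJ gives D = 443 kJ/mol.

D(H–H) ≈ 443 kJ/mol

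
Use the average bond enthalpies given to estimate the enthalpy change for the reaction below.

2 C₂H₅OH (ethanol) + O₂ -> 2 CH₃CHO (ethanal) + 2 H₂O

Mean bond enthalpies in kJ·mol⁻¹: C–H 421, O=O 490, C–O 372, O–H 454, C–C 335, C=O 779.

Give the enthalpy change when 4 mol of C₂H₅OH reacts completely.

Bonds broken (reactants):
  C–C: 2 × 335 = 670
  C–H: 10 × 421 = 4210
  C–O: 2 × 372 = 744
  O–H: 2 × 454 = 908
  O=O: 1 × 490 = 490
  Σ(broken) = 7022 kJ
Bonds formed (products):
  C–C: 2 × 335 = 670
  C–H: 8 × 421 = 3368
  C=O: 2 × 779 = 1558
  O–H: 4 × 454 = 1816
  Σ(formed) = 7412 kJ
ΔH = Σ(broken) − Σ(formed) = 7022 − 7412 = −390 kJ
For 2× the reaction as written: 2 × (−390) = −780 kJ

ΔH = −780 kJ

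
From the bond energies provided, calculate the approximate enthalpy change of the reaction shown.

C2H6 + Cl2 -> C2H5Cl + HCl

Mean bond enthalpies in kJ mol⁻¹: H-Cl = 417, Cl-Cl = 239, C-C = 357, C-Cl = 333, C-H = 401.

ΔH ≈ −110 kJ

Bonds broken (reactants):
  C-C: 1 × 357 = 357
  C-H: 6 × 401 = 2406
  Cl-Cl: 1 × 239 = 239
  Σ(broken) = 3002 kJ
Bonds formed (products):
  C-C: 1 × 357 = 357
  C-Cl: 1 × 333 = 333
  C-H: 5 × 401 = 2005
  H-Cl: 1 × 417 = 417
  Σ(formed) = 3112 kJ
ΔH = Σ(broken) − Σ(formed) = 3002 − 3112 = −110 kJ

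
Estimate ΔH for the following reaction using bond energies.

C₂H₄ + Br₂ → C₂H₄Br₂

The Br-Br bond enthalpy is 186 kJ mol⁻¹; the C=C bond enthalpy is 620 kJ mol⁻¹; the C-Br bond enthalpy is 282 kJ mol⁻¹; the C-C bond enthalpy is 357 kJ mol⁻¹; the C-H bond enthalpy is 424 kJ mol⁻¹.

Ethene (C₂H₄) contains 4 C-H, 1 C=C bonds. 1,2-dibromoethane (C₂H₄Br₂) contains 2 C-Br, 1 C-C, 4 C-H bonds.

ΔH ≈ −115 kJ

Bonds broken (reactants):
  Br-Br: 1 × 186 = 186
  C-H: 4 × 424 = 1696
  C=C: 1 × 620 = 620
  Σ(broken) = 2502 kJ
Bonds formed (products):
  C-Br: 2 × 282 = 564
  C-C: 1 × 357 = 357
  C-H: 4 × 424 = 1696
  Σ(formed) = 2617 kJ
ΔH = Σ(broken) − Σ(formed) = 2502 − 2617 = −115 kJ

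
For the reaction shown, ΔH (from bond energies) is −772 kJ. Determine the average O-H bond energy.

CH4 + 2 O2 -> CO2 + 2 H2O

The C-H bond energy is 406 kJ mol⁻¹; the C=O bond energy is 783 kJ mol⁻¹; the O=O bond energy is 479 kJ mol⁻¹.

Let D be the O-H bond energy.
Σ(broken) = 4×406 + 2×479 = 2582
Σ(formed) = 2×783 + 4×D = 1566 + 4D
ΔH = Σ(broken) − Σ(formed) = (2582) − (1566 + 4D) = +1016 − 4D
Setting this equal to −772 kJ gives 4D = 1788, so D = 447 kJ/mol.

D(O-H) ≈ 447 kJ/mol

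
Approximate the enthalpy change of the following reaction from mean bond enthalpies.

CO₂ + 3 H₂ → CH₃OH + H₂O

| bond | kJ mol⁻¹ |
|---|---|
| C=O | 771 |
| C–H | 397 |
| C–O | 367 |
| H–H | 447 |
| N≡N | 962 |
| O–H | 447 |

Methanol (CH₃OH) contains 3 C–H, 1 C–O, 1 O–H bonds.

Bonds broken (reactants):
  C=O: 2 × 771 = 1542
  H–H: 3 × 447 = 1341
  Σ(broken) = 2883 kJ
Bonds formed (products):
  C–H: 3 × 397 = 1191
  C–O: 1 × 367 = 367
  O–H: 3 × 447 = 1341
  Σ(formed) = 2899 kJ
ΔH = Σ(broken) − Σ(formed) = 2883 − 2899 = −16 kJ

ΔH ≈ −16 kJ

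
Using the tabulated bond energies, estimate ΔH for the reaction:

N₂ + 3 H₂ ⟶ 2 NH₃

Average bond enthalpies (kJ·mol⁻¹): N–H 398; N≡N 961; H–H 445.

ΔH ≈ −92 kJ

Bonds broken (reactants):
  H–H: 3 × 445 = 1335
  N≡N: 1 × 961 = 961
  Σ(broken) = 2296 kJ
Bonds formed (products):
  N–H: 6 × 398 = 2388
  Σ(formed) = 2388 kJ
ΔH = Σ(broken) − Σ(formed) = 2296 − 2388 = −92 kJ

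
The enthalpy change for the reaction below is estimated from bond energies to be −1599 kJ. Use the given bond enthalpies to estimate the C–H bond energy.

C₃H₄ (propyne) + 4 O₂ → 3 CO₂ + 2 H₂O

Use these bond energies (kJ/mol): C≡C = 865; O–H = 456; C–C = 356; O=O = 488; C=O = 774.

D(C–H) ≈ 424 kJ/mol

Let D be the C–H bond energy.
Σ(broken) = 1×865 + 1×356 + 4×D + 4×488 = 3173 + 4D
Σ(formed) = 6×774 + 4×456 = 6468
ΔH = Σ(broken) − Σ(formed) = (3173 + 4D) − (6468) = −3295 + 4D
Setting this equal to −1599 kJ gives 4D = 1696, so D = 424 kJ/mol.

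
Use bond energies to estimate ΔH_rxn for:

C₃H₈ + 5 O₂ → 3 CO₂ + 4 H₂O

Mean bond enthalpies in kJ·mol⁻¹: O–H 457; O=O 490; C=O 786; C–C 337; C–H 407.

ΔH ≈ −1992 kJ

Bonds broken (reactants):
  C–C: 2 × 337 = 674
  C–H: 8 × 407 = 3256
  O=O: 5 × 490 = 2450
  Σ(broken) = 6380 kJ
Bonds formed (products):
  C=O: 6 × 786 = 4716
  O–H: 8 × 457 = 3656
  Σ(formed) = 8372 kJ
ΔH = Σ(broken) − Σ(formed) = 6380 − 8372 = −1992 kJ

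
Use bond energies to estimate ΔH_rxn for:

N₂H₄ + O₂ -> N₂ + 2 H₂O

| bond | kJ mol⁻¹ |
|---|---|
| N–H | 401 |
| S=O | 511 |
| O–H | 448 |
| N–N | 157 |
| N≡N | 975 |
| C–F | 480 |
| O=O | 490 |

ΔH ≈ −516 kJ

Bonds broken (reactants):
  N–H: 4 × 401 = 1604
  N–N: 1 × 157 = 157
  O=O: 1 × 490 = 490
  Σ(broken) = 2251 kJ
Bonds formed (products):
  N≡N: 1 × 975 = 975
  O–H: 4 × 448 = 1792
  Σ(formed) = 2767 kJ
ΔH = Σ(broken) − Σ(formed) = 2251 − 2767 = −516 kJ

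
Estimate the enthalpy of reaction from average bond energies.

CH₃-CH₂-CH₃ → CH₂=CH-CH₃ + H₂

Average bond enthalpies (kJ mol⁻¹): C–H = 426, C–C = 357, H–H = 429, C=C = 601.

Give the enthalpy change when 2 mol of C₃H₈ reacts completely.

Bonds broken (reactants):
  C–C: 2 × 357 = 714
  C–H: 8 × 426 = 3408
  Σ(broken) = 4122 kJ
Bonds formed (products):
  C–C: 1 × 357 = 357
  C–H: 6 × 426 = 2556
  C=C: 1 × 601 = 601
  H–H: 1 × 429 = 429
  Σ(formed) = 3943 kJ
ΔH = Σ(broken) − Σ(formed) = 4122 − 3943 = +179 kJ
For 2× the reaction as written: 2 × (+179) = +358 kJ

ΔH = +358 kJ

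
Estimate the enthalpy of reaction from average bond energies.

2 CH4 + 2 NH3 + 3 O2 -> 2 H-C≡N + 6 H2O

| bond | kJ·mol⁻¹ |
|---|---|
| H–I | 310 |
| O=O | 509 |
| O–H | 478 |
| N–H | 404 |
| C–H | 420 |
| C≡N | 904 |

ΔH ≈ −1073 kJ

Bonds broken (reactants):
  C–H: 8 × 420 = 3360
  N–H: 6 × 404 = 2424
  O=O: 3 × 509 = 1527
  Σ(broken) = 7311 kJ
Bonds formed (products):
  C≡N: 2 × 904 = 1808
  C–H: 2 × 420 = 840
  O–H: 12 × 478 = 5736
  Σ(formed) = 8384 kJ
ΔH = Σ(broken) − Σ(formed) = 7311 − 8384 = −1073 kJ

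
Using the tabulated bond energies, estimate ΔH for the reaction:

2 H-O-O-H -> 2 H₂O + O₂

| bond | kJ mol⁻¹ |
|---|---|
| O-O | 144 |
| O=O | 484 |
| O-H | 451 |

ΔH ≈ −196 kJ

Bonds broken (reactants):
  O-H: 4 × 451 = 1804
  O-O: 2 × 144 = 288
  Σ(broken) = 2092 kJ
Bonds formed (products):
  O-H: 4 × 451 = 1804
  O=O: 1 × 484 = 484
  Σ(formed) = 2288 kJ
ΔH = Σ(broken) − Σ(formed) = 2092 − 2288 = −196 kJ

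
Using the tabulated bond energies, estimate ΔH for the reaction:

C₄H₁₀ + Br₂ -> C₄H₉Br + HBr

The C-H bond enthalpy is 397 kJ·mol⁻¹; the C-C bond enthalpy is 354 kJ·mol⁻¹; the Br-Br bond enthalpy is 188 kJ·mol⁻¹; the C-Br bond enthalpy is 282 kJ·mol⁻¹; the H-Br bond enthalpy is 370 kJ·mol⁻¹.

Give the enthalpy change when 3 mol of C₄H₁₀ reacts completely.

ΔH = −201 kJ

Bonds broken (reactants):
  Br-Br: 1 × 188 = 188
  C-C: 3 × 354 = 1062
  C-H: 10 × 397 = 3970
  Σ(broken) = 5220 kJ
Bonds formed (products):
  C-Br: 1 × 282 = 282
  C-C: 3 × 354 = 1062
  C-H: 9 × 397 = 3573
  H-Br: 1 × 370 = 370
  Σ(formed) = 5287 kJ
ΔH = Σ(broken) − Σ(formed) = 5220 − 5287 = −67 kJ
For 3× the reaction as written: 3 × (−67) = −201 kJ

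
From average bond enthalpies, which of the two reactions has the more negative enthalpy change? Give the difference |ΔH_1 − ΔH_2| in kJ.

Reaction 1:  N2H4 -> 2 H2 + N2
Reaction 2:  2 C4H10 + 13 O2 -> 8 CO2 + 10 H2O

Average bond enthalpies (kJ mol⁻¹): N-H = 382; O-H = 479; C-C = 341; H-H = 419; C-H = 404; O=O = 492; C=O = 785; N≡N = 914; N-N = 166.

Reaction 1:
  Bonds broken (reactants):
    N-H: 4 × 382 = 1528
    N-N: 1 × 166 = 166
    Σ(broken) = 1694 kJ
  Bonds formed (products):
    H-H: 2 × 419 = 838
    N≡N: 1 × 914 = 914
    Σ(formed) = 1752 kJ
  ΔH_1 = 1694 − 1752 = −58 kJ
Reaction 2:
  Bonds broken (reactants):
    C-C: 6 × 341 = 2046
    C-H: 20 × 404 = 8080
    O=O: 13 × 492 = 6396
    Σ(broken) = 16522 kJ
  Bonds formed (products):
    C=O: 16 × 785 = 12560
    O-H: 20 × 479 = 9580
    Σ(formed) = 22140 kJ
  ΔH_2 = 16522 − 22140 = −5618 kJ
ΔH_1 − ΔH_2 = +5560 kJ, so reaction 2 has the more negative ΔH; |ΔH_1 − ΔH_2| = 5560 kJ.

Reaction 2, by 5560 kJ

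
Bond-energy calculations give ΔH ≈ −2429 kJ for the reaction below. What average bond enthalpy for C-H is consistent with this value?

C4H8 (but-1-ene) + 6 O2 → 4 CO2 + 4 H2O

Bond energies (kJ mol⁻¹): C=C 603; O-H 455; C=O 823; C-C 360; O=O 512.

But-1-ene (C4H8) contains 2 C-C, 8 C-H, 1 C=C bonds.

D(C-H) ≈ 425 kJ/mol

Let D be the C-H bond energy.
Σ(broken) = 2×360 + 8×D + 1×603 + 6×512 = 4395 + 8D
Σ(formed) = 8×823 + 8×455 = 10224
ΔH = Σ(broken) − Σ(formed) = (4395 + 8D) − (10224) = −5829 + 8D
Setting this equal to −2429 kJ gives 8D = 3400, so D = 425 kJ/mol.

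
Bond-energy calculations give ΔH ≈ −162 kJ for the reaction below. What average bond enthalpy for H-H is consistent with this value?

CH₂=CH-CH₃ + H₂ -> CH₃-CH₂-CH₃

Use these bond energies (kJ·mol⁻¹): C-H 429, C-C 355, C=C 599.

Let D be the H-H bond energy.
Σ(broken) = 1×355 + 6×429 + 1×599 + 1×D = 3528 + D
Σ(formed) = 2×355 + 8×429 = 4142
ΔH = Σ(broken) − Σ(formed) = (3528 + D) − (4142) = −614 + D
Setting this equal to −162 kJ gives D = 452 kJ/mol.

D(H-H) ≈ 452 kJ/mol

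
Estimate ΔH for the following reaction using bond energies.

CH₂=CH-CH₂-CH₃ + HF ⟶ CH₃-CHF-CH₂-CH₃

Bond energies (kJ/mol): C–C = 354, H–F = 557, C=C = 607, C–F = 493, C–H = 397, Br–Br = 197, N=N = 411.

ΔH ≈ −80 kJ

Bonds broken (reactants):
  C–C: 2 × 354 = 708
  C–H: 8 × 397 = 3176
  C=C: 1 × 607 = 607
  H–F: 1 × 557 = 557
  Σ(broken) = 5048 kJ
Bonds formed (products):
  C–C: 3 × 354 = 1062
  C–F: 1 × 493 = 493
  C–H: 9 × 397 = 3573
  Σ(formed) = 5128 kJ
ΔH = Σ(broken) − Σ(formed) = 5048 − 5128 = −80 kJ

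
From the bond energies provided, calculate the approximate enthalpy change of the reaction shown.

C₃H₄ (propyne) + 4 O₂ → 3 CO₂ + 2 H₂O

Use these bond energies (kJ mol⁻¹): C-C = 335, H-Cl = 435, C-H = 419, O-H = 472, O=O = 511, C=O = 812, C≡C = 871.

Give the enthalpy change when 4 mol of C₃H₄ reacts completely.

ΔH = −7336 kJ

Bonds broken (reactants):
  C≡C: 1 × 871 = 871
  C-C: 1 × 335 = 335
  C-H: 4 × 419 = 1676
  O=O: 4 × 511 = 2044
  Σ(broken) = 4926 kJ
Bonds formed (products):
  C=O: 6 × 812 = 4872
  O-H: 4 × 472 = 1888
  Σ(formed) = 6760 kJ
ΔH = Σ(broken) − Σ(formed) = 4926 − 6760 = −1834 kJ
For 4× the reaction as written: 4 × (−1834) = −7336 kJ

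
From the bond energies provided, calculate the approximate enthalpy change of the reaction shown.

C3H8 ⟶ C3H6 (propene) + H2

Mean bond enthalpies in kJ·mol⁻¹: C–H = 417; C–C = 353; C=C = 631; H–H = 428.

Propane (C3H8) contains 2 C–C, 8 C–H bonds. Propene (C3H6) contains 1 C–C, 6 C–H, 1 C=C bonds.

ΔH ≈ +128 kJ

Bonds broken (reactants):
  C–C: 2 × 353 = 706
  C–H: 8 × 417 = 3336
  Σ(broken) = 4042 kJ
Bonds formed (products):
  C–C: 1 × 353 = 353
  C–H: 6 × 417 = 2502
  C=C: 1 × 631 = 631
  H–H: 1 × 428 = 428
  Σ(formed) = 3914 kJ
ΔH = Σ(broken) − Σ(formed) = 4042 − 3914 = +128 kJ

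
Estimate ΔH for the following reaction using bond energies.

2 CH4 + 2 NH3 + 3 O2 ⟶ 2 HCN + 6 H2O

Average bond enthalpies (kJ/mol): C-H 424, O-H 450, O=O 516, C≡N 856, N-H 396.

Bonds broken (reactants):
  C-H: 8 × 424 = 3392
  N-H: 6 × 396 = 2376
  O=O: 3 × 516 = 1548
  Σ(broken) = 7316 kJ
Bonds formed (products):
  C≡N: 2 × 856 = 1712
  C-H: 2 × 424 = 848
  O-H: 12 × 450 = 5400
  Σ(formed) = 7960 kJ
ΔH = Σ(broken) − Σ(formed) = 7316 − 7960 = −644 kJ

ΔH ≈ −644 kJ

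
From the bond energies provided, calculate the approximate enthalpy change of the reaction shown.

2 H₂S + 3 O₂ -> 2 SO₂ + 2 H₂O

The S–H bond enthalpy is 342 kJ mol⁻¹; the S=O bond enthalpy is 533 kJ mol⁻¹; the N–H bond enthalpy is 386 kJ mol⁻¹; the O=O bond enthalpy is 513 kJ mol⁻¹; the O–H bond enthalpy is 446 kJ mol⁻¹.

Bonds broken (reactants):
  O=O: 3 × 513 = 1539
  S–H: 4 × 342 = 1368
  Σ(broken) = 2907 kJ
Bonds formed (products):
  O–H: 4 × 446 = 1784
  S=O: 4 × 533 = 2132
  Σ(formed) = 3916 kJ
ΔH = Σ(broken) − Σ(formed) = 2907 − 3916 = −1009 kJ

ΔH ≈ −1009 kJ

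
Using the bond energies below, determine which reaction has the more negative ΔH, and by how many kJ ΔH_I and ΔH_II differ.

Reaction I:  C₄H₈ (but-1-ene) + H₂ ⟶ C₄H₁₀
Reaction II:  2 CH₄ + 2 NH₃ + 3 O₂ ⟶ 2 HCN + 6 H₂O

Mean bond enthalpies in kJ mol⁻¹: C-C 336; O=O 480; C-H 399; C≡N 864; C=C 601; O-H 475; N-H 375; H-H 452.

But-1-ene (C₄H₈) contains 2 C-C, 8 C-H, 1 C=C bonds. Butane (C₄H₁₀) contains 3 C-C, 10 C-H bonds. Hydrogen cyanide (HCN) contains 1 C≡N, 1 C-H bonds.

Reaction I:
  Bonds broken (reactants):
    C-C: 2 × 336 = 672
    C-H: 8 × 399 = 3192
    C=C: 1 × 601 = 601
    H-H: 1 × 452 = 452
    Σ(broken) = 4917 kJ
  Bonds formed (products):
    C-C: 3 × 336 = 1008
    C-H: 10 × 399 = 3990
    Σ(formed) = 4998 kJ
  ΔH_I = 4917 − 4998 = −81 kJ
Reaction II:
  Bonds broken (reactants):
    C-H: 8 × 399 = 3192
    N-H: 6 × 375 = 2250
    O=O: 3 × 480 = 1440
    Σ(broken) = 6882 kJ
  Bonds formed (products):
    C≡N: 2 × 864 = 1728
    C-H: 2 × 399 = 798
    O-H: 12 × 475 = 5700
    Σ(formed) = 8226 kJ
  ΔH_II = 6882 − 8226 = −1344 kJ
ΔH_I − ΔH_II = +1263 kJ, so reaction II has the more negative ΔH; |ΔH_I − ΔH_II| = 1263 kJ.

Reaction II, by 1263 kJ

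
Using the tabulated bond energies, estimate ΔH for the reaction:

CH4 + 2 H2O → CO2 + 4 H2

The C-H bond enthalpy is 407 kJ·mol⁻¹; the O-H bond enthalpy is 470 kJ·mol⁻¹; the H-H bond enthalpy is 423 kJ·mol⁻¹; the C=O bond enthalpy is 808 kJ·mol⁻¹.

Bonds broken (reactants):
  C-H: 4 × 407 = 1628
  O-H: 4 × 470 = 1880
  Σ(broken) = 3508 kJ
Bonds formed (products):
  C=O: 2 × 808 = 1616
  H-H: 4 × 423 = 1692
  Σ(formed) = 3308 kJ
ΔH = Σ(broken) − Σ(formed) = 3508 − 3308 = +200 kJ

ΔH ≈ +200 kJ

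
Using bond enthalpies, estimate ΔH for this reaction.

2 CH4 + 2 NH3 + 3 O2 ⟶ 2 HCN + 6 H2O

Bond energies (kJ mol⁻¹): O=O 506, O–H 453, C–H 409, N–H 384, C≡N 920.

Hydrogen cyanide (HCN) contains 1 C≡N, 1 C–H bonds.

ΔH ≈ −1000 kJ

Bonds broken (reactants):
  C–H: 8 × 409 = 3272
  N–H: 6 × 384 = 2304
  O=O: 3 × 506 = 1518
  Σ(broken) = 7094 kJ
Bonds formed (products):
  C≡N: 2 × 920 = 1840
  C–H: 2 × 409 = 818
  O–H: 12 × 453 = 5436
  Σ(formed) = 8094 kJ
ΔH = Σ(broken) − Σ(formed) = 7094 − 8094 = −1000 kJ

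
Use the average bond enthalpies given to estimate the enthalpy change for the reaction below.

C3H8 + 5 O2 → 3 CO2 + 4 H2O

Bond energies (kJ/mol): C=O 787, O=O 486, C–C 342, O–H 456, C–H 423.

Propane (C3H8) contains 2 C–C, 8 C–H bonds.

Bonds broken (reactants):
  C–C: 2 × 342 = 684
  C–H: 8 × 423 = 3384
  O=O: 5 × 486 = 2430
  Σ(broken) = 6498 kJ
Bonds formed (products):
  C=O: 6 × 787 = 4722
  O–H: 8 × 456 = 3648
  Σ(formed) = 8370 kJ
ΔH = Σ(broken) − Σ(formed) = 6498 − 8370 = −1872 kJ

ΔH ≈ −1872 kJ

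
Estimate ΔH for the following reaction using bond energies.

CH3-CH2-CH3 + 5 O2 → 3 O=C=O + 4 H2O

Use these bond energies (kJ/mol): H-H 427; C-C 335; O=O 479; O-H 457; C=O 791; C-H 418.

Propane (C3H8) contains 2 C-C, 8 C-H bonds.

ΔH ≈ −1993 kJ

Bonds broken (reactants):
  C-C: 2 × 335 = 670
  C-H: 8 × 418 = 3344
  O=O: 5 × 479 = 2395
  Σ(broken) = 6409 kJ
Bonds formed (products):
  C=O: 6 × 791 = 4746
  O-H: 8 × 457 = 3656
  Σ(formed) = 8402 kJ
ΔH = Σ(broken) − Σ(formed) = 6409 − 8402 = −1993 kJ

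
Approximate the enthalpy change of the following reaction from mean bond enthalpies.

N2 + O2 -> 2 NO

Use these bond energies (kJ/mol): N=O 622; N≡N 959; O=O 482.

Bonds broken (reactants):
  N≡N: 1 × 959 = 959
  O=O: 1 × 482 = 482
  Σ(broken) = 1441 kJ
Bonds formed (products):
  N=O: 2 × 622 = 1244
  Σ(formed) = 1244 kJ
ΔH = Σ(broken) − Σ(formed) = 1441 − 1244 = +197 kJ

ΔH ≈ +197 kJ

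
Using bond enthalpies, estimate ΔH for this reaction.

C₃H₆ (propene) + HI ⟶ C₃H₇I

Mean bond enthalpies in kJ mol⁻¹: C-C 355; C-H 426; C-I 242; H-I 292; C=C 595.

ΔH ≈ −136 kJ

Bonds broken (reactants):
  C-C: 1 × 355 = 355
  C-H: 6 × 426 = 2556
  C=C: 1 × 595 = 595
  H-I: 1 × 292 = 292
  Σ(broken) = 3798 kJ
Bonds formed (products):
  C-C: 2 × 355 = 710
  C-H: 7 × 426 = 2982
  C-I: 1 × 242 = 242
  Σ(formed) = 3934 kJ
ΔH = Σ(broken) − Σ(formed) = 3798 − 3934 = −136 kJ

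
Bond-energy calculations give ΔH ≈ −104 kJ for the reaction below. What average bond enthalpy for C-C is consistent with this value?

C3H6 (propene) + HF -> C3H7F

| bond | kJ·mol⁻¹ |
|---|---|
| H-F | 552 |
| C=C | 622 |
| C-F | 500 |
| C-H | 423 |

D(C-C) ≈ 355 kJ/mol

Let D be the C-C bond energy.
Σ(broken) = 1×D + 6×423 + 1×622 + 1×552 = 3712 + D
Σ(formed) = 2×D + 1×500 + 7×423 = 3461 + 2D
ΔH = Σ(broken) − Σ(formed) = (3712 + D) − (3461 + 2D) = +251 − D
Setting this equal to −104 kJ gives D = 355 kJ/mol.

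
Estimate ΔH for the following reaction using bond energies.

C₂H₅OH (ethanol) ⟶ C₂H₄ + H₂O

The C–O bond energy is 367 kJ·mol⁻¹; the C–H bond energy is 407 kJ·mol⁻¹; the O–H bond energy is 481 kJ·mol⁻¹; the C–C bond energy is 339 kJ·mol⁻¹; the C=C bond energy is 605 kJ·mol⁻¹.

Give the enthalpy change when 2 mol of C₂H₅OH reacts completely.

Bonds broken (reactants):
  C–C: 1 × 339 = 339
  C–H: 5 × 407 = 2035
  C–O: 1 × 367 = 367
  O–H: 1 × 481 = 481
  Σ(broken) = 3222 kJ
Bonds formed (products):
  C–H: 4 × 407 = 1628
  C=C: 1 × 605 = 605
  O–H: 2 × 481 = 962
  Σ(formed) = 3195 kJ
ΔH = Σ(broken) − Σ(formed) = 3222 − 3195 = +27 kJ
For 2× the reaction as written: 2 × (+27) = +54 kJ

ΔH = +54 kJ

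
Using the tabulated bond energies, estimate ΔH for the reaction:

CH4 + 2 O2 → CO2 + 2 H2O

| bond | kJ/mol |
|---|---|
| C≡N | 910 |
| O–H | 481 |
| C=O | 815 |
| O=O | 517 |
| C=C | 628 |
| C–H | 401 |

ΔH ≈ −916 kJ

Bonds broken (reactants):
  C–H: 4 × 401 = 1604
  O=O: 2 × 517 = 1034
  Σ(broken) = 2638 kJ
Bonds formed (products):
  C=O: 2 × 815 = 1630
  O–H: 4 × 481 = 1924
  Σ(formed) = 3554 kJ
ΔH = Σ(broken) − Σ(formed) = 2638 − 3554 = −916 kJ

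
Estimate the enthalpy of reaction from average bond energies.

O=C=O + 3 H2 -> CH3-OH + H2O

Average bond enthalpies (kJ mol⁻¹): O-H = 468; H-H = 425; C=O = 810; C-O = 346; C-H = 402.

ΔH ≈ −61 kJ

Bonds broken (reactants):
  C=O: 2 × 810 = 1620
  H-H: 3 × 425 = 1275
  Σ(broken) = 2895 kJ
Bonds formed (products):
  C-H: 3 × 402 = 1206
  C-O: 1 × 346 = 346
  O-H: 3 × 468 = 1404
  Σ(formed) = 2956 kJ
ΔH = Σ(broken) − Σ(formed) = 2895 − 2956 = −61 kJ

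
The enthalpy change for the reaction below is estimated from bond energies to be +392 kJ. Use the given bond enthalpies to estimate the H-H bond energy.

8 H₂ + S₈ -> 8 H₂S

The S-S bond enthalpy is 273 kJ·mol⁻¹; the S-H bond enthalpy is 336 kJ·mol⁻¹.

Let D be the H-H bond energy.
Σ(broken) = 8×D + 8×273 = 2184 + 8D
Σ(formed) = 16×336 = 5376
ΔH = Σ(broken) − Σ(formed) = (2184 + 8D) − (5376) = −3192 + 8D
Setting this equal to +392 kJ gives 8D = 3584, so D = 448 kJ/mol.

D(H-H) ≈ 448 kJ/mol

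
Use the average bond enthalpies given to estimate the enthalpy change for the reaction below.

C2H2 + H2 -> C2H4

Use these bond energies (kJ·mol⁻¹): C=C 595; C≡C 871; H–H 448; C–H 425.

ΔH ≈ −126 kJ

Bonds broken (reactants):
  C≡C: 1 × 871 = 871
  C–H: 2 × 425 = 850
  H–H: 1 × 448 = 448
  Σ(broken) = 2169 kJ
Bonds formed (products):
  C–H: 4 × 425 = 1700
  C=C: 1 × 595 = 595
  Σ(formed) = 2295 kJ
ΔH = Σ(broken) − Σ(formed) = 2169 − 2295 = −126 kJ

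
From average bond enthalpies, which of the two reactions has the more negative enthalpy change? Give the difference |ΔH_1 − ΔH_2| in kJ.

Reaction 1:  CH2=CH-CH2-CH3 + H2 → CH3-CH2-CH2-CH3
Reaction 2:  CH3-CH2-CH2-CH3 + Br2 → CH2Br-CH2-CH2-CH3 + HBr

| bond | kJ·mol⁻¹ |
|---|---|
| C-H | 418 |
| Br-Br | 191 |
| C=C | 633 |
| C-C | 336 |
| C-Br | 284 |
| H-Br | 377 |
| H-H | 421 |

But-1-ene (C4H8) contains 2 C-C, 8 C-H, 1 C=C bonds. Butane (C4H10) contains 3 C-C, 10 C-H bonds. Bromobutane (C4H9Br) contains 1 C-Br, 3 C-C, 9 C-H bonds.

Reaction 1:
  Bonds broken (reactants):
    C-C: 2 × 336 = 672
    C-H: 8 × 418 = 3344
    C=C: 1 × 633 = 633
    H-H: 1 × 421 = 421
    Σ(broken) = 5070 kJ
  Bonds formed (products):
    C-C: 3 × 336 = 1008
    C-H: 10 × 418 = 4180
    Σ(formed) = 5188 kJ
  ΔH_1 = 5070 − 5188 = −118 kJ
Reaction 2:
  Bonds broken (reactants):
    Br-Br: 1 × 191 = 191
    C-C: 3 × 336 = 1008
    C-H: 10 × 418 = 4180
    Σ(broken) = 5379 kJ
  Bonds formed (products):
    C-Br: 1 × 284 = 284
    C-C: 3 × 336 = 1008
    C-H: 9 × 418 = 3762
    H-Br: 1 × 377 = 377
    Σ(formed) = 5431 kJ
  ΔH_2 = 5379 − 5431 = −52 kJ
ΔH_1 − ΔH_2 = −66 kJ, so reaction 1 has the more negative ΔH; |ΔH_1 − ΔH_2| = 66 kJ.

Reaction 1, by 66 kJ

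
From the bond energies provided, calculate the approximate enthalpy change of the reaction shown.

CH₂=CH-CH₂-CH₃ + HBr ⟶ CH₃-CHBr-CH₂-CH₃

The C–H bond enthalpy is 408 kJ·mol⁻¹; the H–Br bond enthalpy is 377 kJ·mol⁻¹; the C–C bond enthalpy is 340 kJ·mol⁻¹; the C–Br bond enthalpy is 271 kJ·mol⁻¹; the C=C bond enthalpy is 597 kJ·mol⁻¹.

Bonds broken (reactants):
  C–C: 2 × 340 = 680
  C–H: 8 × 408 = 3264
  C=C: 1 × 597 = 597
  H–Br: 1 × 377 = 377
  Σ(broken) = 4918 kJ
Bonds formed (products):
  C–Br: 1 × 271 = 271
  C–C: 3 × 340 = 1020
  C–H: 9 × 408 = 3672
  Σ(formed) = 4963 kJ
ΔH = Σ(broken) − Σ(formed) = 4918 − 4963 = −45 kJ

ΔH ≈ −45 kJ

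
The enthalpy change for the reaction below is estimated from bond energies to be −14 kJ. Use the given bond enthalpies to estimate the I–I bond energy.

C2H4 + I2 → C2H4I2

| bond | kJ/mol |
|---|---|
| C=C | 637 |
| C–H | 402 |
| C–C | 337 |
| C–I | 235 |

D(I–I) ≈ 156 kJ/mol

Let D be the I–I bond energy.
Σ(broken) = 4×402 + 1×637 + 1×D = 2245 + D
Σ(formed) = 1×337 + 4×402 + 2×235 = 2415
ΔH = Σ(broken) − Σ(formed) = (2245 + D) − (2415) = −170 + D
Setting this equal to −14 kJ gives D = 156 kJ/mol.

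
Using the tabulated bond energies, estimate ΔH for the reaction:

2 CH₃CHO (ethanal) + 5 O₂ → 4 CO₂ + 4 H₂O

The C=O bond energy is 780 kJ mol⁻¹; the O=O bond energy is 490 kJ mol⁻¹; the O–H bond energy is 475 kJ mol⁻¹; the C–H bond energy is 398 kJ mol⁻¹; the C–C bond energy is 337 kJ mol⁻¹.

Bonds broken (reactants):
  C–C: 2 × 337 = 674
  C–H: 8 × 398 = 3184
  C=O: 2 × 780 = 1560
  O=O: 5 × 490 = 2450
  Σ(broken) = 7868 kJ
Bonds formed (products):
  C=O: 8 × 780 = 6240
  O–H: 8 × 475 = 3800
  Σ(formed) = 10040 kJ
ΔH = Σ(broken) − Σ(formed) = 7868 − 10040 = −2172 kJ

ΔH ≈ −2172 kJ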